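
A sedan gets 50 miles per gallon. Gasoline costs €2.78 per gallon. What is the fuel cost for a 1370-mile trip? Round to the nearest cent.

€76.17

Fuel = 1370 mi / 50 mpg = 27.4 gal
Cost = 27.4 gal × €2.78/gal = €76.17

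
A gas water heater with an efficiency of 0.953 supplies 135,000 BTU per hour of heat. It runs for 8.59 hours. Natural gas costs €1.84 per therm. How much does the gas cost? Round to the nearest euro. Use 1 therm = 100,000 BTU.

Heat delivered = 135,000 BTU/h × 8.59 h = 1,159,650 BTU
Gas input = 1,159,650 / 0.953 = 1,216,842 BTU
= 1,216,842 / 100,000 = 12.17 therm
Cost = 12.17 × €1.84/therm = €22.39 ≈ €22

€22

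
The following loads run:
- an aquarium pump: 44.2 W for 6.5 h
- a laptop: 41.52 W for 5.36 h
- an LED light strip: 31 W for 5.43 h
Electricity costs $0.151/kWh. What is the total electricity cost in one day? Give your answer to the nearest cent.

aquarium pump: 44.2 W × 6.5 h = 287 Wh = 0.2873 kWh
laptop: 41.52 W × 5.36 h = 223 Wh = 0.2225 kWh
LED light strip: 31 W × 5.43 h = 168 Wh = 0.1683 kWh
Total energy = 0.2873 + 0.2225 + 0.1683 = 0.6782 kWh
Cost = 0.6782 kWh × $0.151 = $0.10

$0.10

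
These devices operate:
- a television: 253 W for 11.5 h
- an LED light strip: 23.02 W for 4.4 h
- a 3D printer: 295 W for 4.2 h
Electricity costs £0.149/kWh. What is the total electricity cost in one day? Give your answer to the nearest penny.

television: 253 W × 11.5 h = 2,910 Wh = 2.909 kWh
LED light strip: 23.02 W × 4.4 h = 101 Wh = 0.1013 kWh
3D printer: 295 W × 4.2 h = 1,239 Wh = 1.239 kWh
Total energy = 2.909 + 0.1013 + 1.239 = 4.25 kWh
Cost = 4.25 kWh × £0.149 = £0.63

£0.63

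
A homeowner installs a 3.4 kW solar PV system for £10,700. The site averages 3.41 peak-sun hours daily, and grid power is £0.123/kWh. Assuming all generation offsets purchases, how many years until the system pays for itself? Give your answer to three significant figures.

20.6 years

Daily generation = 3.4 kW × 3.41 h = 11.59 kWh
Annual generation = 11.59 × 365 = 4231.8 kWh
Annual savings = 4231.8 × £0.123 = £520.51
Payback = £10,700 / £520.51 = 20.6 years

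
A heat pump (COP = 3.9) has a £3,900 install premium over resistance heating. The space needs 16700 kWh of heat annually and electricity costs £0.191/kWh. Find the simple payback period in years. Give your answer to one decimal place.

Resistance: 16700 kWh × £0.191 = £3,189.70/yr
Heat pump: 16700 / 3.9 = 4282 kWh in → × £0.191 = £817.87/yr
Annual savings = £2,371.83
Payback = £3,900 / £2,371.83 = 1.64 years

1.6 years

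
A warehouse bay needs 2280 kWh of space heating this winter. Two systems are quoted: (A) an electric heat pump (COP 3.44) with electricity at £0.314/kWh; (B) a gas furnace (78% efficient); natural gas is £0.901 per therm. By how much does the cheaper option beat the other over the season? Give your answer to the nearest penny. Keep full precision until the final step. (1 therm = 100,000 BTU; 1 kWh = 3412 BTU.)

£118.25

Heat load = 2280 kWh × 3412 = 7,779,360 BTU
Gas: input = 7,779,360 / 0.78 = 9,973,538 BTU = 99.74 therm → 99.74 × £0.901 = £89.86
Heat pump: 7,779,360 BTU / 3412 = 2,280 kWh heat; / 3.44 = 662.8 kWh in → × £0.314 = £208.12
Difference = |£89.86 − £208.12| = £118.25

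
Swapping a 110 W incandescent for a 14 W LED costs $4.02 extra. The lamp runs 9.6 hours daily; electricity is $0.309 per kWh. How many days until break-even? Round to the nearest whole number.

14 days

Power saved = 110 − 14 = 96 W
Daily energy saved = 96 W × 9.6 h = 921.6 Wh = 0.9216 kWh
Daily savings = 0.9216 × $0.309 = $0.2848
Payback = $4.02 / $0.2848 per day = 14.12 days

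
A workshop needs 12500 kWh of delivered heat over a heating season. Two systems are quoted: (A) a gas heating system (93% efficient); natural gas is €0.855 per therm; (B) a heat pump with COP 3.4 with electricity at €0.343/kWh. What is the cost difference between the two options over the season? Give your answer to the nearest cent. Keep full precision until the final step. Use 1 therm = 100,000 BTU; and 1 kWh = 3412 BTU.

Heat load = 12500 kWh × 3412 = 42,650,000 BTU
Gas: input = 42,650,000 / 0.93 = 45,860,215 BTU = 458.6 therm → 458.6 × €0.855 = €392.10
Heat pump: 42,650,000 BTU / 3412 = 12,500 kWh heat; / 3.4 = 3,676 kWh in → × €0.343 = €1,261.03
Difference = |€392.10 − €1,261.03| = €868.92

€868.92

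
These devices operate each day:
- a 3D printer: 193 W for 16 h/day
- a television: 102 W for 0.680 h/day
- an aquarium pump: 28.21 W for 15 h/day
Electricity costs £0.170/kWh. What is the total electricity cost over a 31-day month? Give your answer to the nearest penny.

£18.87

3D printer: 193 W × 16 h × 31 d = 95,728 Wh = 95.73 kWh
television: 102 W × 0.680 h × 31 d = 2,150 Wh = 2.15 kWh
aquarium pump: 28.21 W × 15 h × 31 d = 13,118 Wh = 13.12 kWh
Total energy = 95.73 + 2.15 + 13.12 = 111 kWh
Cost = 111 kWh × £0.170 = £18.87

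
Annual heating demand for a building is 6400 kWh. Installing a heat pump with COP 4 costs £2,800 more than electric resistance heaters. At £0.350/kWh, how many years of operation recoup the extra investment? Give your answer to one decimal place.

1.7 years

Resistance: 6400 kWh × £0.350 = £2,240.00/yr
Heat pump: 6400 / 4 = 1600 kWh in → × £0.350 = £560.00/yr
Annual savings = £1,680.00
Payback = £2,800 / £1,680.00 = 1.67 years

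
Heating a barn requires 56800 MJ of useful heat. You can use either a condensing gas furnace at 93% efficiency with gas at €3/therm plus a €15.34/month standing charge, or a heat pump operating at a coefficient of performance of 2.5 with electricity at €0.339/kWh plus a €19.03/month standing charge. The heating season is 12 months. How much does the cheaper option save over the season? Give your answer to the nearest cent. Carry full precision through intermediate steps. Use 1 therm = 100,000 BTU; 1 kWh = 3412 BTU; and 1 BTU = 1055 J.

€447.21

Heat load = 56800 MJ = 56,800,000,000 J / 1055 = 53,838,863 BTU
Gas: input = 53,838,863 / 0.93 = 57,891,250 BTU = 578.9 therm → 578.9 × €3 = €1,736.74; + 12 × €15.34 standing = €1,920.82
Heat pump: 53,838,863 BTU / 3412 = 15,780 kWh heat; / 2.5 = 6,312 kWh in → × €0.339 = €2,139.67; + 12 × €19.03 standing = €2,368.03
Difference = |€1,920.82 − €2,368.03| = €447.21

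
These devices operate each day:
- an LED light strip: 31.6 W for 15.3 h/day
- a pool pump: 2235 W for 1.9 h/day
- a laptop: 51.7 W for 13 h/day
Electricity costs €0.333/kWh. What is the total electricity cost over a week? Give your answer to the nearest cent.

LED light strip: 31.6 W × 15.3 h × 7 d = 3,384 Wh = 3.384 kWh
pool pump: 2235 W × 1.9 h × 7 d = 29,726 Wh = 29.73 kWh
laptop: 51.7 W × 13 h × 7 d = 4,705 Wh = 4.705 kWh
Total energy = 3.384 + 29.73 + 4.705 = 37.81 kWh
Cost = 37.81 kWh × €0.333 = €12.59

€12.59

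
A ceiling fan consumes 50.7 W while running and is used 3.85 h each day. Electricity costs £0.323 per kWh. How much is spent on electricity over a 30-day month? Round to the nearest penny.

Energy = 50.7 W × 3.85 h/day × 30 days = 5,856 Wh = 5.856 kWh
Cost = 5.856 kWh × £0.323/kWh = £1.89

£1.89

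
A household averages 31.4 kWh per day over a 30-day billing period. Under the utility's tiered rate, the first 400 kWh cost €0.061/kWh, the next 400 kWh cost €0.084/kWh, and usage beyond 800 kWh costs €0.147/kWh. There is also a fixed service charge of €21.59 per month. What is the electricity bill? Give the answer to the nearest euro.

Usage = 31.4 kWh/day × 30 days = 942 kWh
First 400 kWh × €0.061 = €24.40
Next 400 kWh × €0.084 = €33.60
Remaining 142 kWh × €0.147 = €20.87
Energy charge = €78.87; + service €21.59 = €100.46 ≈ €100

€100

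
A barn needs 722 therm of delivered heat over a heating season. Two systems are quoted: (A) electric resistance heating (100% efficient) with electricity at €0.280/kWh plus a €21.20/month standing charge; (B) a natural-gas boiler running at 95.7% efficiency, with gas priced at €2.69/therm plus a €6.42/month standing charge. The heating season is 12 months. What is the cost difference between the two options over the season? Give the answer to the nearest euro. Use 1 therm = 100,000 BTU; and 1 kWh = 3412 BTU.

€4073

Heat load = 722 therm × 100,000 = 72,200,000 BTU
Gas: input = 72,200,000 / 0.957 = 75,444,096 BTU = 754.4 therm → 754.4 × €2.69 = €2,029.45; + 12 × €6.42 standing = €2,106.49
Electric: 72,200,000 BTU / 3412 = 21,160 kWh → × €0.280 = €5,924.97; + 12 × €21.20 standing = €6,179.37
Difference = |€2,106.49 − €6,179.37| = €4,072.88 ≈ €4073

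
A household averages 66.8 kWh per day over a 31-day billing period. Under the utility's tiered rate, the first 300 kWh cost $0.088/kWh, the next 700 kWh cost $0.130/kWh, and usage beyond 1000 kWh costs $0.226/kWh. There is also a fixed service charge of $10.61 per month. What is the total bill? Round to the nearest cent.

$370.01

Usage = 66.8 kWh/day × 31 days = 2070.8 kWh
First 300 kWh × $0.088 = $26.40
Next 700 kWh × $0.130 = $91.00
Remaining 1070.8 kWh × $0.226 = $242.00
Energy charge = $359.40; + service $10.61 = $370.01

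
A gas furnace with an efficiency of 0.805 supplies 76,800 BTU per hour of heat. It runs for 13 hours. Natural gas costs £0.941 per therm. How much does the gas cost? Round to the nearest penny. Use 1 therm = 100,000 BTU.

Heat delivered = 76,800 BTU/h × 13 h = 998,400 BTU
Gas input = 998,400 / 0.805 = 1,240,248 BTU
= 1,240,248 / 100,000 = 12.4 therm
Cost = 12.4 × £0.941/therm = £11.67

£11.67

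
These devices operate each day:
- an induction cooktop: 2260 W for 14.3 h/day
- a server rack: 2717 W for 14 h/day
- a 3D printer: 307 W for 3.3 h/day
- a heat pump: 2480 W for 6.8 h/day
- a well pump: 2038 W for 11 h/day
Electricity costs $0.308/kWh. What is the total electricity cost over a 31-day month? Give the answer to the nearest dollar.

induction cooktop: 2260 W × 14.3 h × 31 d = 1,001,858 Wh = 1,002 kWh
server rack: 2717 W × 14 h × 31 d = 1,179,178 Wh = 1,179 kWh
3D printer: 307 W × 3.3 h × 31 d = 31,406 Wh = 31.41 kWh
heat pump: 2480 W × 6.8 h × 31 d = 522,784 Wh = 522.8 kWh
well pump: 2038 W × 11 h × 31 d = 694,958 Wh = 695 kWh
Total energy = 1,002 + 1,179 + 31.41 + 522.8 + 695 = 3,430 kWh
Cost = 3,430 kWh × $0.308 = $1,056.50 ≈ $1056

$1056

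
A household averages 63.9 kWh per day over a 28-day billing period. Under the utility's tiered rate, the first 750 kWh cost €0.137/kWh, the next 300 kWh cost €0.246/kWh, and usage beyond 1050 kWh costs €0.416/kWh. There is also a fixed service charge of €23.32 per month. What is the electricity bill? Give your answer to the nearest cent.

Usage = 63.9 kWh/day × 28 days = 1789.2 kWh
First 750 kWh × €0.137 = €102.75
Next 300 kWh × €0.246 = €73.80
Remaining 739.2 kWh × €0.416 = €307.51
Energy charge = €484.06; + service €23.32 = €507.38

€507.38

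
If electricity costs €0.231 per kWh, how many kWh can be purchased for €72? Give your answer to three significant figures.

312 kWh

€72 / €0.231 per kWh = 311.7 kWh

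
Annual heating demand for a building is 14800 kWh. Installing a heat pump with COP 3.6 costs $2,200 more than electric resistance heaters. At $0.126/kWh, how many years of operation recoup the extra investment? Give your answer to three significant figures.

1.63 years

Resistance: 14800 kWh × $0.126 = $1,864.80/yr
Heat pump: 14800 / 3.6 = 4111 kWh in → × $0.126 = $518.00/yr
Annual savings = $1,346.80
Payback = $2,200 / $1,346.80 = 1.63 years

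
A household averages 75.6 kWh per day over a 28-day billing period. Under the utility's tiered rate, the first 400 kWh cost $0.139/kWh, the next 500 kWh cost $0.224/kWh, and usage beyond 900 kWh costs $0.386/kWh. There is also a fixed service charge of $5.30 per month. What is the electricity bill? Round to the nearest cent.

Usage = 75.6 kWh/day × 28 days = 2116.8 kWh
First 400 kWh × $0.139 = $55.60
Next 500 kWh × $0.224 = $112.00
Remaining 1216.8 kWh × $0.386 = $469.68
Energy charge = $637.28; + service $5.30 = $642.58

$642.58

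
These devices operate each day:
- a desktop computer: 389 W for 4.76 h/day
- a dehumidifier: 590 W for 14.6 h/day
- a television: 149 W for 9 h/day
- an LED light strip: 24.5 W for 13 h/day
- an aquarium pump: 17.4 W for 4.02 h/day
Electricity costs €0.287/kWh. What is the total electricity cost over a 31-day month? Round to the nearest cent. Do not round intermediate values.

desktop computer: 389 W × 4.76 h × 31 d = 57,401 Wh = 57.4 kWh
dehumidifier: 590 W × 14.6 h × 31 d = 267,034 Wh = 267 kWh
television: 149 W × 9 h × 31 d = 41,571 Wh = 41.57 kWh
LED light strip: 24.5 W × 13 h × 31 d = 9,874 Wh = 9.873 kWh
aquarium pump: 17.4 W × 4.02 h × 31 d = 2,168 Wh = 2.168 kWh
Total energy = 57.4 + 267 + 41.57 + 9.873 + 2.168 = 378 kWh
Cost = 378 kWh × €0.287 = €108.50

€108.50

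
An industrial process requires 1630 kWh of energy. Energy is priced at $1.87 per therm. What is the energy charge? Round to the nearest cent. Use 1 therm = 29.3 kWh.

1630 kWh × (0.03413 therm/kWh) = 55.63 therm
Cost = 55.63 therm × $1.87/therm = $104.03

$104.03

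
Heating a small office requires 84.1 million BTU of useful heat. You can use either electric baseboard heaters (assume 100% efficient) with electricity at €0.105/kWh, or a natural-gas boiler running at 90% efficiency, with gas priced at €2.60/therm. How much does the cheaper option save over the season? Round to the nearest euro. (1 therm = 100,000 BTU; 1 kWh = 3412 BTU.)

Heat load = 84.1 × 10⁶ BTU = 84,100,000 BTU
Gas: input = 84,100,000 / 0.900 = 93,444,444 BTU = 934.4 therm → 934.4 × €2.60 = €2,429.56
Electric: 84,100,000 BTU / 3412 = 24,650 kWh → × €0.105 = €2,588.07
Difference = |€2,429.56 − €2,588.07| = €158.52 ≈ €159

€159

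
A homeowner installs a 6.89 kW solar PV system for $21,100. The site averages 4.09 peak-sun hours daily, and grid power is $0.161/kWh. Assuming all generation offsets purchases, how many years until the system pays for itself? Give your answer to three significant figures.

Daily generation = 6.89 kW × 4.09 h = 28.18 kWh
Annual generation = 28.18 × 365 = 10286 kWh
Annual savings = 10286 × $0.161 = $1,656.00
Payback = $21,100 / $1,656.00 = 12.7 years

12.7 years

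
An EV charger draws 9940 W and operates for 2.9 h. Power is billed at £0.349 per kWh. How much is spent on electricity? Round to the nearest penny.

£10.06

Energy = 9940 W × 2.9 h = 28,826 Wh = 28.83 kWh
Cost = 28.83 kWh × £0.349/kWh = £10.06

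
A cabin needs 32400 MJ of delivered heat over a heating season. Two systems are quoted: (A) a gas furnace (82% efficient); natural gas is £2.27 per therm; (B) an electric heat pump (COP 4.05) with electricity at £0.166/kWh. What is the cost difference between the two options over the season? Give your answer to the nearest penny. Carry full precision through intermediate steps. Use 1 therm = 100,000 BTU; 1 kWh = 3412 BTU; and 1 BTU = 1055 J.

Heat load = 32400 MJ = 32,400,000,000 J / 1055 = 30,710,900 BTU
Gas: input = 30,710,900 / 0.82 = 37,452,318 BTU = 374.5 therm → 374.5 × £2.27 = £850.17
Heat pump: 30,710,900 BTU / 3412 = 9,001 kWh heat; / 4.05 = 2,222 kWh in → × £0.166 = £368.92
Difference = |£850.17 − £368.92| = £481.24

£481.24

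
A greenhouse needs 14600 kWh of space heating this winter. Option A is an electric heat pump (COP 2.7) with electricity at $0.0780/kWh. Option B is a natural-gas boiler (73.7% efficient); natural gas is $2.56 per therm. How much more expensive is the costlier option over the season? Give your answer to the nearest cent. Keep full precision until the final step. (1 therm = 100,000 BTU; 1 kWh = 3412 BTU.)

$1308.57

Heat load = 14600 kWh × 3412 = 49,815,200 BTU
Gas: input = 49,815,200 / 0.737 = 67,591,859 BTU = 675.9 therm → 675.9 × $2.56 = $1,730.35
Heat pump: 49,815,200 BTU / 3412 = 14,600 kWh heat; / 2.7 = 5,407 kWh in → × $0.0780 = $421.78
Difference = |$1,730.35 − $421.78| = $1,308.57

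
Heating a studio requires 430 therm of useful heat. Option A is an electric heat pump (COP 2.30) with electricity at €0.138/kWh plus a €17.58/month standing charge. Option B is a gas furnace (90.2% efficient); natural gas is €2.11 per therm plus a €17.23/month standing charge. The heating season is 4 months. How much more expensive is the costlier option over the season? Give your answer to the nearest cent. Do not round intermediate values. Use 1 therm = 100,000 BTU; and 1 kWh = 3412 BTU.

€248.32

Heat load = 430 therm × 100,000 = 43,000,000 BTU
Gas: input = 43,000,000 / 0.902 = 47,671,840 BTU = 476.7 therm → 476.7 × €2.11 = €1,005.88; + 4 × €17.23 standing = €1,074.80
Heat pump: 43,000,000 BTU / 3412 = 12,600 kWh heat; / 2.30 = 5,479 kWh in → × €0.138 = €756.15; + 4 × €17.58 standing = €826.47
Difference = |€1,074.80 − €826.47| = €248.32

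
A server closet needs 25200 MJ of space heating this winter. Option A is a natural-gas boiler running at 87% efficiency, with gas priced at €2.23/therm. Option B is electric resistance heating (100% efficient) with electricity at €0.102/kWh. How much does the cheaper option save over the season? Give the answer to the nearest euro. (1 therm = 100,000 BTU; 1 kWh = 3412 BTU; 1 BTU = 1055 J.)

€102

Heat load = 25200 MJ = 25,200,000,000 J / 1055 = 23,886,256 BTU
Gas: input = 23,886,256 / 0.87 = 27,455,467 BTU = 274.6 therm → 274.6 × €2.23 = €612.26
Electric: 23,886,256 BTU / 3412 = 7,001 kWh → × €0.102 = €714.07
Difference = |€612.26 − €714.07| = €101.81 ≈ €102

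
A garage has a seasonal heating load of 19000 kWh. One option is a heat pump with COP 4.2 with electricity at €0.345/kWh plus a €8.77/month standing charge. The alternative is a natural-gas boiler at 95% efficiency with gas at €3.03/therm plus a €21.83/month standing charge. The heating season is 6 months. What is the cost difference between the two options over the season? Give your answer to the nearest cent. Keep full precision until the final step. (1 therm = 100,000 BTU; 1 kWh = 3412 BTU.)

Heat load = 19000 kWh × 3412 = 64,828,000 BTU
Gas: input = 64,828,000 / 0.95 = 68,240,000 BTU = 682.4 therm → 682.4 × €3.03 = €2,067.67; + 6 × €21.83 standing = €2,198.65
Heat pump: 64,828,000 BTU / 3412 = 19,000 kWh heat; / 4.2 = 4,524 kWh in → × €0.345 = €1,560.71; + 6 × €8.77 standing = €1,613.33
Difference = |€2,198.65 − €1,613.33| = €585.32

€585.32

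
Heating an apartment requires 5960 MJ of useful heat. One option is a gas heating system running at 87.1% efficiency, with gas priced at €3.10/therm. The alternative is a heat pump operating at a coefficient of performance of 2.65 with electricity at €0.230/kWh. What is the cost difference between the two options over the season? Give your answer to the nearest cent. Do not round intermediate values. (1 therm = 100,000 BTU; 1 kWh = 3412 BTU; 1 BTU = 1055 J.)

Heat load = 5960 MJ = 5,960,000,000 J / 1055 = 5,649,289 BTU
Gas: input = 5,649,289 / 0.871 = 6,485,981 BTU = 64.86 therm → 64.86 × €3.10 = €201.07
Heat pump: 5,649,289 BTU / 3412 = 1,656 kWh heat; / 2.65 = 624.8 kWh in → × €0.230 = €143.70
Difference = |€201.07 − €143.70| = €57.36

€57.36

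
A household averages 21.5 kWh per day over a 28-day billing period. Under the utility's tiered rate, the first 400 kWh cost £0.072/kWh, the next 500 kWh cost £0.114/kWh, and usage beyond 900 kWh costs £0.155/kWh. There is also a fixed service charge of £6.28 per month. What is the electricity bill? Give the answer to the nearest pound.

Usage = 21.5 kWh/day × 28 days = 602 kWh
First 400 kWh × £0.072 = £28.80
Next 202 kWh × £0.114 = £23.03
Remaining tier: 0 kWh (not reached)
Energy charge = £51.83; + service £6.28 = £58.11 ≈ £58

£58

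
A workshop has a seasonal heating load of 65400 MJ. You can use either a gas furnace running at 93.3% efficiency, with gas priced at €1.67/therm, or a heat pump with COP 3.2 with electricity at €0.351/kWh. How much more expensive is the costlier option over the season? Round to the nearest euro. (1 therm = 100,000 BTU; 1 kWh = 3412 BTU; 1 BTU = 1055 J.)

Heat load = 65400 MJ = 65,400,000,000 J / 1055 = 61,990,521 BTU
Gas: input = 61,990,521 / 0.933 = 66,442,145 BTU = 664.4 therm → 664.4 × €1.67 = €1,109.58
Heat pump: 61,990,521 BTU / 3412 = 18,170 kWh heat; / 3.2 = 5,678 kWh in → × €0.351 = €1,992.84
Difference = |€1,109.58 − €1,992.84| = €883.26 ≈ €883

€883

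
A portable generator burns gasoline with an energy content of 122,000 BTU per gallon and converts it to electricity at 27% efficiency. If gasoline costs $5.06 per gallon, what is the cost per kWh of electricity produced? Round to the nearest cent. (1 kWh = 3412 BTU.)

$0.52

Electrical output per gallon = 122,000 BTU × 0.27 / 3412 BTU/kWh = 9.654 kWh
Cost per kWh = $5.06 / 9.654 kWh = $0.524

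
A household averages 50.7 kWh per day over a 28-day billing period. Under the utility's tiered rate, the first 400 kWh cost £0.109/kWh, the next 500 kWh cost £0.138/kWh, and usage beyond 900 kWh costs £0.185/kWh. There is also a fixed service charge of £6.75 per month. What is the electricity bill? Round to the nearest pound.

£215

Usage = 50.7 kWh/day × 28 days = 1419.6 kWh
First 400 kWh × £0.109 = £43.60
Next 500 kWh × £0.138 = £69.00
Remaining 519.6 kWh × £0.185 = £96.13
Energy charge = £208.73; + service £6.75 = £215.48 ≈ £215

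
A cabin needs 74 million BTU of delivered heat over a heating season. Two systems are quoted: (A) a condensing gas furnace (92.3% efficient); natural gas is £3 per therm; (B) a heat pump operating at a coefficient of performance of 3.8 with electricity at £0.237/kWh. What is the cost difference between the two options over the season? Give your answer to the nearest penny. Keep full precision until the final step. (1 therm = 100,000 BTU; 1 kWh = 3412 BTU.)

Heat load = 74 × 10⁶ BTU = 74,000,000 BTU
Gas: input = 74,000,000 / 0.923 = 80,173,348 BTU = 801.7 therm → 801.7 × £3 = £2,405.20
Heat pump: 74,000,000 BTU / 3412 = 21,690 kWh heat; / 3.8 = 5,707 kWh in → × £0.237 = £1,352.66
Difference = |£2,405.20 − £1,352.66| = £1,052.54

£1052.54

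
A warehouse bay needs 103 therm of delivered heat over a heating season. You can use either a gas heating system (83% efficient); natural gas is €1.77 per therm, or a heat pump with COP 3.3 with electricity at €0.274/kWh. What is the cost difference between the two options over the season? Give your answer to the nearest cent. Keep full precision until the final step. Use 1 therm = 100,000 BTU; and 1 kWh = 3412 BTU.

€31.00

Heat load = 103 therm × 100,000 = 10,300,000 BTU
Gas: input = 10,300,000 / 0.83 = 12,409,639 BTU = 124.1 therm → 124.1 × €1.77 = €219.65
Heat pump: 10,300,000 BTU / 3412 = 3,019 kWh heat; / 3.3 = 914.8 kWh in → × €0.274 = €250.65
Difference = |€219.65 − €250.65| = €31.00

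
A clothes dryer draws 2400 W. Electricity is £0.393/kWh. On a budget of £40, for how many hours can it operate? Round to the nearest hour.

42 h

Energy budget = £40 / £0.393 per kWh = 101.8 kWh = 101,781 Wh
Runtime = 101,781 Wh / 2400 W = 42.41 h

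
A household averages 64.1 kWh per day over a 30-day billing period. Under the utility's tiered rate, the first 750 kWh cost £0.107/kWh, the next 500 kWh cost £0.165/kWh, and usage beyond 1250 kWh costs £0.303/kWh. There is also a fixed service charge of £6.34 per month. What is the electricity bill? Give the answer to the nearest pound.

£373

Usage = 64.1 kWh/day × 30 days = 1923 kWh
First 750 kWh × £0.107 = £80.25
Next 500 kWh × £0.165 = £82.50
Remaining 673 kWh × £0.303 = £203.92
Energy charge = £366.67; + service £6.34 = £373.01 ≈ £373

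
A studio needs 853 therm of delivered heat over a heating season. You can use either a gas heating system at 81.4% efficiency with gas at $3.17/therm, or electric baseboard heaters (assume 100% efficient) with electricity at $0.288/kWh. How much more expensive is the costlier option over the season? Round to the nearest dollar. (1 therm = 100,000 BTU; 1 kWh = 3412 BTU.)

$3878

Heat load = 853 therm × 100,000 = 85,300,000 BTU
Gas: input = 85,300,000 / 0.814 = 104,791,155 BTU = 1,048 therm → 1,048 × $3.17 = $3,321.88
Electric: 85,300,000 BTU / 3412 = 25,000 kWh → × $0.288 = $7,200.00
Difference = |$3,321.88 − $7,200.00| = $3,878.12 ≈ $3878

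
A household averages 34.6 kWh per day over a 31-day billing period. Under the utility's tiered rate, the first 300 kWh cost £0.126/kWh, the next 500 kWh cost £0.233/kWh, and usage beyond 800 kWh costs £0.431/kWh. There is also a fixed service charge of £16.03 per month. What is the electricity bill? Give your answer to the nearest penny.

Usage = 34.6 kWh/day × 31 days = 1072.6 kWh
First 300 kWh × £0.126 = £37.80
Next 500 kWh × £0.233 = £116.50
Remaining 272.6 kWh × £0.431 = £117.49
Energy charge = £271.79; + service £16.03 = £287.82

£287.82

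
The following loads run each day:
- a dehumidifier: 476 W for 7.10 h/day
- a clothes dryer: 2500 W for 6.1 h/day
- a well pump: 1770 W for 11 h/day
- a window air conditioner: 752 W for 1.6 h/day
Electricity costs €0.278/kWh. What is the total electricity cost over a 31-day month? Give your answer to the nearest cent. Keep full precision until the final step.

€338.71

dehumidifier: 476 W × 7.10 h × 31 d = 104,768 Wh = 104.8 kWh
clothes dryer: 2500 W × 6.1 h × 31 d = 472,750 Wh = 472.8 kWh
well pump: 1770 W × 11 h × 31 d = 603,570 Wh = 603.6 kWh
window air conditioner: 752 W × 1.6 h × 31 d = 37,299 Wh = 37.3 kWh
Total energy = 104.8 + 472.8 + 603.6 + 37.3 = 1,218 kWh
Cost = 1,218 kWh × €0.278 = €338.71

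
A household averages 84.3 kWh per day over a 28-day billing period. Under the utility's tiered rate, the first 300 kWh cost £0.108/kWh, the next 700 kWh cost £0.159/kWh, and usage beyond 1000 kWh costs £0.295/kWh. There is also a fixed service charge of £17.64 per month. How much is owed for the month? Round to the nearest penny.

Usage = 84.3 kWh/day × 28 days = 2360.4 kWh
First 300 kWh × £0.108 = £32.40
Next 700 kWh × £0.159 = £111.30
Remaining 1360.4 kWh × £0.295 = £401.32
Energy charge = £545.02; + service £17.64 = £562.66

£562.66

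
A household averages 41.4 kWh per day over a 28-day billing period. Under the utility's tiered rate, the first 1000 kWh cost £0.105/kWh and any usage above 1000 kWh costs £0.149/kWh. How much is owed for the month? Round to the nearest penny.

£128.72

Usage = 41.4 kWh/day × 28 days = 1159.2 kWh
First 1000 kWh × £0.105 = £105.00
Remaining 159.2 kWh × £0.149 = £23.72
Total = £128.72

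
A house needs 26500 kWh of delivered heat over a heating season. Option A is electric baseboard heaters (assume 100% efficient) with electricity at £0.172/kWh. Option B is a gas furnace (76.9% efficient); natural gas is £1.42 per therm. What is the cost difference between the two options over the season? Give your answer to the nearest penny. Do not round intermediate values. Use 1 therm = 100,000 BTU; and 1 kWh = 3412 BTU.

Heat load = 26500 kWh × 3412 = 90,418,000 BTU
Gas: input = 90,418,000 / 0.769 = 117,578,674 BTU = 1,176 therm → 1,176 × £1.42 = £1,669.62
Electric: 90,418,000 BTU / 3412 = 26,500 kWh → × £0.172 = £4,558.00
Difference = |£1,669.62 − £4,558.00| = £2,888.38

£2888.38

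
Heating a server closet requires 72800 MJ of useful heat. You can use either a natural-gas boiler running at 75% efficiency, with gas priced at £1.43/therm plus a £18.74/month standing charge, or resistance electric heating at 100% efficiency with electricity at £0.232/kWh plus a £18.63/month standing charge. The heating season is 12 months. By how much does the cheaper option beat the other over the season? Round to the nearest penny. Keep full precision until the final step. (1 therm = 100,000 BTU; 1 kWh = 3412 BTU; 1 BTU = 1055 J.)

£3374.99

Heat load = 72800 MJ = 72,800,000,000 J / 1055 = 69,004,739 BTU
Gas: input = 69,004,739 / 0.75 = 92,006,319 BTU = 920.1 therm → 920.1 × £1.43 = £1,315.69; + 12 × £18.74 standing = £1,540.57
Electric: 69,004,739 BTU / 3412 = 20,220 kWh → × £0.232 = £4,692.00; + 12 × £18.63 standing = £4,915.56
Difference = |£1,540.57 − £4,915.56| = £3,374.99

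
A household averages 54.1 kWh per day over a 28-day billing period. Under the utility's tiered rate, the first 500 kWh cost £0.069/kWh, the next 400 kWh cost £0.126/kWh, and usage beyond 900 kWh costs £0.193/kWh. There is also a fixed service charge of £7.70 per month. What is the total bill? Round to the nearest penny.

Usage = 54.1 kWh/day × 28 days = 1514.8 kWh
First 500 kWh × £0.069 = £34.50
Next 400 kWh × £0.126 = £50.40
Remaining 614.8 kWh × £0.193 = £118.66
Energy charge = £203.56; + service £7.70 = £211.26

£211.26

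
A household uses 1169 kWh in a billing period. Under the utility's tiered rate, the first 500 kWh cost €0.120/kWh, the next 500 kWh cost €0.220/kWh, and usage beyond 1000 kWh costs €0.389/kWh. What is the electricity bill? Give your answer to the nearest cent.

€235.74

First 500 kWh × €0.120 = €60.00
Next 500 kWh × €0.220 = €110.00
Remaining 169 kWh × €0.389 = €65.74
Total = €235.74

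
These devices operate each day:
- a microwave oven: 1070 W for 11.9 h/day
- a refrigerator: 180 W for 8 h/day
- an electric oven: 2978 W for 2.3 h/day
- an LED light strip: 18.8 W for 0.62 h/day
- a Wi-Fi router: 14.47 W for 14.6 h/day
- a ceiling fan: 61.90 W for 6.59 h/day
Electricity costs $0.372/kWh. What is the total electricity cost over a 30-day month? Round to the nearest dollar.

$242

microwave oven: 1070 W × 11.9 h × 30 d = 381,990 Wh = 382 kWh
refrigerator: 180 W × 8 h × 30 d = 43,200 Wh = 43.2 kWh
electric oven: 2978 W × 2.3 h × 30 d = 205,482 Wh = 205.5 kWh
LED light strip: 18.8 W × 0.62 h × 30 d = 350 Wh = 0.3497 kWh
Wi-Fi router: 14.47 W × 14.6 h × 30 d = 6,338 Wh = 6.338 kWh
ceiling fan: 61.90 W × 6.59 h × 30 d = 12,238 Wh = 12.24 kWh
Total energy = 382 + 43.2 + 205.5 + 0.3497 + 6.338 + 12.24 = 649.6 kWh
Cost = 649.6 kWh × $0.372 = $241.65 ≈ $242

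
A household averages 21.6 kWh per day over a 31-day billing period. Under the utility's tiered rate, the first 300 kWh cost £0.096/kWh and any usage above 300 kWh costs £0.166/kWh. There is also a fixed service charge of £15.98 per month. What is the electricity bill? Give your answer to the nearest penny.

£106.13

Usage = 21.6 kWh/day × 31 days = 669.6 kWh
First 300 kWh × £0.096 = £28.80
Remaining 369.6 kWh × £0.166 = £61.35
Energy charge = £90.15; + service £15.98 = £106.13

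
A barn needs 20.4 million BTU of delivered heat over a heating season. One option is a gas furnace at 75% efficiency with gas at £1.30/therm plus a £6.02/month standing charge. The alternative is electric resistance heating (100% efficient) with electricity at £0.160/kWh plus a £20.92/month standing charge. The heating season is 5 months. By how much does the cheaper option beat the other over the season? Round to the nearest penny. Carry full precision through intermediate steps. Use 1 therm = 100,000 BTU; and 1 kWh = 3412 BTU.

£677.52

Heat load = 20.4 × 10⁶ BTU = 20,400,000 BTU
Gas: input = 20,400,000 / 0.75 = 27,200,000 BTU = 272 therm → 272 × £1.30 = £353.60; + 5 × £6.02 standing = £383.70
Electric: 20,400,000 BTU / 3412 = 5,979 kWh → × £0.160 = £956.62; + 5 × £20.92 standing = £1,061.22
Difference = |£383.70 − £1,061.22| = £677.52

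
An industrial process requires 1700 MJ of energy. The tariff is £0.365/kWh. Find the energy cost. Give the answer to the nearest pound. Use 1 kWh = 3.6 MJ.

£172

1700 MJ × (0.27778 kWh/MJ) = 472.2 kWh
Cost = 472.2 kWh × £0.365/kWh = £172.36 ≈ £172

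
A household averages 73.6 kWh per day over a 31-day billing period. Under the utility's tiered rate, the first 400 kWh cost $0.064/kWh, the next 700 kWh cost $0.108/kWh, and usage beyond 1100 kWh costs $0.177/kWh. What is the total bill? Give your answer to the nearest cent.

Usage = 73.6 kWh/day × 31 days = 2281.6 kWh
First 400 kWh × $0.064 = $25.60
Next 700 kWh × $0.108 = $75.60
Remaining 1181.6 kWh × $0.177 = $209.14
Total = $310.34

$310.34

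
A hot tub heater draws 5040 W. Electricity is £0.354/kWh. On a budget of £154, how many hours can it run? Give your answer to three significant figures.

86.3 h

Energy budget = £154 / £0.354 per kWh = 435 kWh = 435,028 Wh
Runtime = 435,028 Wh / 5040 W = 86.32 h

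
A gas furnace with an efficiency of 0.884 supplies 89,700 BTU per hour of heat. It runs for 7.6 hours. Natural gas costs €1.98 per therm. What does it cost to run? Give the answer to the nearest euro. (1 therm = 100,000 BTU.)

€15

Heat delivered = 89,700 BTU/h × 7.6 h = 681,720 BTU
Gas input = 681,720 / 0.884 = 771,176 BTU
= 771,176 / 100,000 = 7.712 therm
Cost = 7.712 × €1.98/therm = €15.27 ≈ €15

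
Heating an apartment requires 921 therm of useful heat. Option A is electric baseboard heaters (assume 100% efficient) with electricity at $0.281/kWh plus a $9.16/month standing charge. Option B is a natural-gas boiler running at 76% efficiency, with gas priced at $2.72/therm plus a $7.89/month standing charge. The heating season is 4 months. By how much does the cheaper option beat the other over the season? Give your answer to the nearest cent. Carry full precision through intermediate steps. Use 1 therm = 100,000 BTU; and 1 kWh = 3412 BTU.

Heat load = 921 therm × 100,000 = 92,100,000 BTU
Gas: input = 92,100,000 / 0.76 = 121,184,211 BTU = 1,212 therm → 1,212 × $2.72 = $3,296.21; + 4 × $7.89 standing = $3,327.77
Electric: 92,100,000 BTU / 3412 = 26,990 kWh → × $0.281 = $7,585.02; + 4 × $9.16 standing = $7,621.66
Difference = |$3,327.77 − $7,621.66| = $4,293.89

$4293.89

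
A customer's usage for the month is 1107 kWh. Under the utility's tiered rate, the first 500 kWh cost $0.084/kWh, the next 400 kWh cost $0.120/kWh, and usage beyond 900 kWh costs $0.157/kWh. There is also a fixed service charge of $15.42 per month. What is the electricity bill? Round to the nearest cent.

First 500 kWh × $0.084 = $42.00
Next 400 kWh × $0.120 = $48.00
Remaining 207 kWh × $0.157 = $32.50
Energy charge = $122.50; + service $15.42 = $137.92

$137.92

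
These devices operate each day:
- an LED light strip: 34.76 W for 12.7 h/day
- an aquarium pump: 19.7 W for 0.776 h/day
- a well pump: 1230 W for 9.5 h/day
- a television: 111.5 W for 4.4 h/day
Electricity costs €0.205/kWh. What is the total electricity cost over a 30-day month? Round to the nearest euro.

LED light strip: 34.76 W × 12.7 h × 30 d = 13,244 Wh = 13.24 kWh
aquarium pump: 19.7 W × 0.776 h × 30 d = 459 Wh = 0.4586 kWh
well pump: 1230 W × 9.5 h × 30 d = 350,550 Wh = 350.6 kWh
television: 111.5 W × 4.4 h × 30 d = 14,718 Wh = 14.72 kWh
Total energy = 13.24 + 0.4586 + 350.6 + 14.72 = 379 kWh
Cost = 379 kWh × €0.205 = €77.69 ≈ €78

€78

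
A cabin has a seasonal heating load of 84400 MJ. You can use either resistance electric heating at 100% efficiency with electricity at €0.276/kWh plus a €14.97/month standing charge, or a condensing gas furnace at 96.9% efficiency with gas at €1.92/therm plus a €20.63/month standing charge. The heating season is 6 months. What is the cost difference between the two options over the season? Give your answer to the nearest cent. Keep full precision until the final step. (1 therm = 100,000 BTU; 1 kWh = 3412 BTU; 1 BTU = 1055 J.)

Heat load = 84400 MJ = 84,400,000,000 J / 1055 = 80,000,000 BTU
Gas: input = 80,000,000 / 0.969 = 82,559,340 BTU = 825.6 therm → 825.6 × €1.92 = €1,585.14; + 6 × €20.63 standing = €1,708.92
Electric: 80,000,000 BTU / 3412 = 23,450 kWh → × €0.276 = €6,471.28; + 6 × €14.97 standing = €6,561.10
Difference = |€1,708.92 − €6,561.10| = €4,852.18

€4852.18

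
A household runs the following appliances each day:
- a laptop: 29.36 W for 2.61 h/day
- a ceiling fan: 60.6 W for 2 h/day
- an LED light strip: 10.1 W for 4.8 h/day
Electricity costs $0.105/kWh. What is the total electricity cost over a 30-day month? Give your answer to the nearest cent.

$0.78

laptop: 29.36 W × 2.61 h × 30 d = 2,299 Wh = 2.299 kWh
ceiling fan: 60.6 W × 2 h × 30 d = 3,636 Wh = 3.636 kWh
LED light strip: 10.1 W × 4.8 h × 30 d = 1,454 Wh = 1.454 kWh
Total energy = 2.299 + 3.636 + 1.454 = 7.389 kWh
Cost = 7.389 kWh × $0.105 = $0.78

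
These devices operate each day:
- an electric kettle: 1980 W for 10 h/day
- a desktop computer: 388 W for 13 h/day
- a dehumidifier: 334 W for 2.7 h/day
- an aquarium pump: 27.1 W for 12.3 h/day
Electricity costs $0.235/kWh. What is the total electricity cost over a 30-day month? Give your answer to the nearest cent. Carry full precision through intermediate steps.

$183.86

electric kettle: 1980 W × 10 h × 30 d = 594,000 Wh = 594 kWh
desktop computer: 388 W × 13 h × 30 d = 151,320 Wh = 151.3 kWh
dehumidifier: 334 W × 2.7 h × 30 d = 27,054 Wh = 27.05 kWh
aquarium pump: 27.1 W × 12.3 h × 30 d = 10,000 Wh = 10 kWh
Total energy = 594 + 151.3 + 27.05 + 10 = 782.4 kWh
Cost = 782.4 kWh × $0.235 = $183.86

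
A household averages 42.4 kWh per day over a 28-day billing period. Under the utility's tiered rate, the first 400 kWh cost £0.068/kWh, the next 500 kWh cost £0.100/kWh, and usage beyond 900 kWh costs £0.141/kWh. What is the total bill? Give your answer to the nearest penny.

£117.70

Usage = 42.4 kWh/day × 28 days = 1187.2 kWh
First 400 kWh × £0.068 = £27.20
Next 500 kWh × £0.100 = £50.00
Remaining 287.2 kWh × £0.141 = £40.50
Total = £117.70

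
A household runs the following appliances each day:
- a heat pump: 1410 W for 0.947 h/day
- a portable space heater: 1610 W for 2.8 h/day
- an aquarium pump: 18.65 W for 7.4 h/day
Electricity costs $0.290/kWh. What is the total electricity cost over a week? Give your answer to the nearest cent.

heat pump: 1410 W × 0.947 h × 7 d = 9,347 Wh = 9.347 kWh
portable space heater: 1610 W × 2.8 h × 7 d = 31,556 Wh = 31.56 kWh
aquarium pump: 18.65 W × 7.4 h × 7 d = 966 Wh = 0.9661 kWh
Total energy = 9.347 + 31.56 + 0.9661 = 41.87 kWh
Cost = 41.87 kWh × $0.290 = $12.14

$12.14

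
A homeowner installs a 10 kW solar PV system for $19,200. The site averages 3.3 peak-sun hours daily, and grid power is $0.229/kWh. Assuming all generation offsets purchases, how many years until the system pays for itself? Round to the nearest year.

7 years

Daily generation = 10 kW × 3.3 h = 33 kWh
Annual generation = 33 × 365 = 12045 kWh
Annual savings = 12045 × $0.229 = $2,758.31
Payback = $19,200 / $2,758.31 = 6.96 years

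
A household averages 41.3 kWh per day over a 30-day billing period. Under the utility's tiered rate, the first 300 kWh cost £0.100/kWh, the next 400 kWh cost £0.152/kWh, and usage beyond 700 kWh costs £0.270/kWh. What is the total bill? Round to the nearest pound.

£236

Usage = 41.3 kWh/day × 30 days = 1239 kWh
First 300 kWh × £0.100 = £30.00
Next 400 kWh × £0.152 = £60.80
Remaining 539 kWh × £0.270 = £145.53
Total = £236.33 ≈ £236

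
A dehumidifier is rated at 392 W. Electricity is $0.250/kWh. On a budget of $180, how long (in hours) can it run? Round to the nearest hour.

1837 h

Energy budget = $180 / $0.250 per kWh = 720 kWh = 720,000 Wh
Runtime = 720,000 Wh / 392 W = 1,837 h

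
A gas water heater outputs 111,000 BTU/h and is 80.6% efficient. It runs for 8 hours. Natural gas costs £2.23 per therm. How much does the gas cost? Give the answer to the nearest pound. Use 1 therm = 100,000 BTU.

£25

Heat delivered = 111,000 BTU/h × 8 h = 888,000 BTU
Gas input = 888,000 / 0.806 = 1,101,737 BTU
= 1,101,737 / 100,000 = 11.02 therm
Cost = 11.02 × £2.23/therm = £24.57 ≈ £25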